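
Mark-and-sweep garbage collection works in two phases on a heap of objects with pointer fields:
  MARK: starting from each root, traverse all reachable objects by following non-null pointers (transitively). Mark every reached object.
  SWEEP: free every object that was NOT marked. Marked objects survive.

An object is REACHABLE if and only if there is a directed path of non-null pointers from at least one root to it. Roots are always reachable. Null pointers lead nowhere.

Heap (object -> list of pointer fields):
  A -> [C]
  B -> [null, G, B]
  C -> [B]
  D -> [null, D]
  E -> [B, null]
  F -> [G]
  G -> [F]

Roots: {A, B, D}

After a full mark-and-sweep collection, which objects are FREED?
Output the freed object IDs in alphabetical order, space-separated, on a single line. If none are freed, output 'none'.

Answer: E

Derivation:
Roots: A B D
Mark A: refs=C, marked=A
Mark B: refs=null G B, marked=A B
Mark D: refs=null D, marked=A B D
Mark C: refs=B, marked=A B C D
Mark G: refs=F, marked=A B C D G
Mark F: refs=G, marked=A B C D F G
Unmarked (collected): E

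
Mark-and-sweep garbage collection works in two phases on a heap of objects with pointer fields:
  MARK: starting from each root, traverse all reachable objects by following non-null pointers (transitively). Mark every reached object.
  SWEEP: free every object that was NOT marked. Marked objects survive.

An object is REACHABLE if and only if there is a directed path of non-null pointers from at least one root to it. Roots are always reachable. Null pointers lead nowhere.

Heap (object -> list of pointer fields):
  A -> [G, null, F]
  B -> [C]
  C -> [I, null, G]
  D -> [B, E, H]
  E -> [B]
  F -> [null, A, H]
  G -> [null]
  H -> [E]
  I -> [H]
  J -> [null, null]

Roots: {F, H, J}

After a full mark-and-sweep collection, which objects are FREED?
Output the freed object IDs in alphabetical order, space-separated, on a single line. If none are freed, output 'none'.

Answer: D

Derivation:
Roots: F H J
Mark F: refs=null A H, marked=F
Mark H: refs=E, marked=F H
Mark J: refs=null null, marked=F H J
Mark A: refs=G null F, marked=A F H J
Mark E: refs=B, marked=A E F H J
Mark G: refs=null, marked=A E F G H J
Mark B: refs=C, marked=A B E F G H J
Mark C: refs=I null G, marked=A B C E F G H J
Mark I: refs=H, marked=A B C E F G H I J
Unmarked (collected): D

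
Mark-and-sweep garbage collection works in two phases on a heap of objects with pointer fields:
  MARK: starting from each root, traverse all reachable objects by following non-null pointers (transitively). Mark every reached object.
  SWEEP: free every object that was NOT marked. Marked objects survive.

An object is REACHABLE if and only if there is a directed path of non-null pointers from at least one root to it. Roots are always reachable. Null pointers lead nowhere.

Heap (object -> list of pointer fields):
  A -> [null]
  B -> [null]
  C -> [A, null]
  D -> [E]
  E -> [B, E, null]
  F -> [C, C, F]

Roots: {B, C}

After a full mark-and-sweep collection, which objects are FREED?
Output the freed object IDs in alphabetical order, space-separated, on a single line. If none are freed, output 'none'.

Answer: D E F

Derivation:
Roots: B C
Mark B: refs=null, marked=B
Mark C: refs=A null, marked=B C
Mark A: refs=null, marked=A B C
Unmarked (collected): D E F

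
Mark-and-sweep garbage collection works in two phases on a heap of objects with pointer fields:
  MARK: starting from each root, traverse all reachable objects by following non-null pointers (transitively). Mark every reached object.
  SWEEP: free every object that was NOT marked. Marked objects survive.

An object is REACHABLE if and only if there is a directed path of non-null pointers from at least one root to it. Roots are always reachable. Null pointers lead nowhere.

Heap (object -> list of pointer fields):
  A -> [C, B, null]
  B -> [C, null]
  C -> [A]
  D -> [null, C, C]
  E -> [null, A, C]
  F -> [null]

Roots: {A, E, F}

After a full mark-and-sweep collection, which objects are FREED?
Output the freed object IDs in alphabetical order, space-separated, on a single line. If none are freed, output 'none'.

Roots: A E F
Mark A: refs=C B null, marked=A
Mark E: refs=null A C, marked=A E
Mark F: refs=null, marked=A E F
Mark C: refs=A, marked=A C E F
Mark B: refs=C null, marked=A B C E F
Unmarked (collected): D

Answer: D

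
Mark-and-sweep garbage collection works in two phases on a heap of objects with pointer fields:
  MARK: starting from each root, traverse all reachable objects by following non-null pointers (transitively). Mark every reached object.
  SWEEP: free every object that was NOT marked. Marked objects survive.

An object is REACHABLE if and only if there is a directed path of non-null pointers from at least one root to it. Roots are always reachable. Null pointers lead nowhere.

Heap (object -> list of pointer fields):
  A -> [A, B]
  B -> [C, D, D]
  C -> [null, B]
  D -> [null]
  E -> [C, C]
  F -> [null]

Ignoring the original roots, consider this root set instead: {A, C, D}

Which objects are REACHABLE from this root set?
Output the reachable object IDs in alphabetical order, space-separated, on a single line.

Roots: A C D
Mark A: refs=A B, marked=A
Mark C: refs=null B, marked=A C
Mark D: refs=null, marked=A C D
Mark B: refs=C D D, marked=A B C D
Unmarked (collected): E F

Answer: A B C D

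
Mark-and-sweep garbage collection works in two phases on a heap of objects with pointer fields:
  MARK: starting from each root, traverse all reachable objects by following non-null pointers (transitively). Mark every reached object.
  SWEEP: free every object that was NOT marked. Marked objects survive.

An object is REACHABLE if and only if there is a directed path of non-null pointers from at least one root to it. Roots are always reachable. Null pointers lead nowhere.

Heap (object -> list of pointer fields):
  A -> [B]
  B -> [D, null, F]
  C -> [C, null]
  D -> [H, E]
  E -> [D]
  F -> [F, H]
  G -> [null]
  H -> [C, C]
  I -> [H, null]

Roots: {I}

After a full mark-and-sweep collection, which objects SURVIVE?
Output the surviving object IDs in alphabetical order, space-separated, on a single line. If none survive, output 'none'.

Answer: C H I

Derivation:
Roots: I
Mark I: refs=H null, marked=I
Mark H: refs=C C, marked=H I
Mark C: refs=C null, marked=C H I
Unmarked (collected): A B D E F G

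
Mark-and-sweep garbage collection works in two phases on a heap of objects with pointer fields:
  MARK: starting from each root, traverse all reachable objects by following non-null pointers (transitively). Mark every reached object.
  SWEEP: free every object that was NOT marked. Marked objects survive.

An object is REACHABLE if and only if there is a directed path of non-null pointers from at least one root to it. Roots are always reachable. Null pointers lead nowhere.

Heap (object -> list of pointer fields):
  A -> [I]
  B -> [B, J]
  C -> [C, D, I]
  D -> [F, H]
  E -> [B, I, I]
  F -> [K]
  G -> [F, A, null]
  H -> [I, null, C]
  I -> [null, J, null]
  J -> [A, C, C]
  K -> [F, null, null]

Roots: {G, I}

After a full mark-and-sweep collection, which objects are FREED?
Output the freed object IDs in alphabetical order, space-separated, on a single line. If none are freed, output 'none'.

Roots: G I
Mark G: refs=F A null, marked=G
Mark I: refs=null J null, marked=G I
Mark F: refs=K, marked=F G I
Mark A: refs=I, marked=A F G I
Mark J: refs=A C C, marked=A F G I J
Mark K: refs=F null null, marked=A F G I J K
Mark C: refs=C D I, marked=A C F G I J K
Mark D: refs=F H, marked=A C D F G I J K
Mark H: refs=I null C, marked=A C D F G H I J K
Unmarked (collected): B E

Answer: B E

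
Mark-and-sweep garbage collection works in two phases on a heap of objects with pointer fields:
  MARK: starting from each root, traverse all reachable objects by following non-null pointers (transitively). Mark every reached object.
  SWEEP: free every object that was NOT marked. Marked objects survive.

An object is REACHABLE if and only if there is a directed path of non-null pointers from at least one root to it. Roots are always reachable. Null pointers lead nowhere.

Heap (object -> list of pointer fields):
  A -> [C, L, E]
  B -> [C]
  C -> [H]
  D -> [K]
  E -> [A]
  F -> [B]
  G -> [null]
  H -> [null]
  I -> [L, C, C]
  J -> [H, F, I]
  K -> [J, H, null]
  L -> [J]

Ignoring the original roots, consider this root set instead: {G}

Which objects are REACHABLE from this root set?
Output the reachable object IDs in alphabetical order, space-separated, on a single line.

Roots: G
Mark G: refs=null, marked=G
Unmarked (collected): A B C D E F H I J K L

Answer: G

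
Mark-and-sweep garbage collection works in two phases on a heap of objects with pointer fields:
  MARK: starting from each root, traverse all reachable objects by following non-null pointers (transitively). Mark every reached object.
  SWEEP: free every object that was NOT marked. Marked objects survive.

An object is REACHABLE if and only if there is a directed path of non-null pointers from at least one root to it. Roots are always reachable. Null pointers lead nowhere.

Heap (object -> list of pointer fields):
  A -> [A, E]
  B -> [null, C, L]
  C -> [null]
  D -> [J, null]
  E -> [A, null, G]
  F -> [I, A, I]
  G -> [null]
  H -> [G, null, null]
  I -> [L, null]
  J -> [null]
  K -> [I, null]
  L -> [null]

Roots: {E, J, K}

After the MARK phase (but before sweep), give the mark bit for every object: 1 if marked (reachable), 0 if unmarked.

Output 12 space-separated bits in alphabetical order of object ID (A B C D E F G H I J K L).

Answer: 1 0 0 0 1 0 1 0 1 1 1 1

Derivation:
Roots: E J K
Mark E: refs=A null G, marked=E
Mark J: refs=null, marked=E J
Mark K: refs=I null, marked=E J K
Mark A: refs=A E, marked=A E J K
Mark G: refs=null, marked=A E G J K
Mark I: refs=L null, marked=A E G I J K
Mark L: refs=null, marked=A E G I J K L
Unmarked (collected): B C D F H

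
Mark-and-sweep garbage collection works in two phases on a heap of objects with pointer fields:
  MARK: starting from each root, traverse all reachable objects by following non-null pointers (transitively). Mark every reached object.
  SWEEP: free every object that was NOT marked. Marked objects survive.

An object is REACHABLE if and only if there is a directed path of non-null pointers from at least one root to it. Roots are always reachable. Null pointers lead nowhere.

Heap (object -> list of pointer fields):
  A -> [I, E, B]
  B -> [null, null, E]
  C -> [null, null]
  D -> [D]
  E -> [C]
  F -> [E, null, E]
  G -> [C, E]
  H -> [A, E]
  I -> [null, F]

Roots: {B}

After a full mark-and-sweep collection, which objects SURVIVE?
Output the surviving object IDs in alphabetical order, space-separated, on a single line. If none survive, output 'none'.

Answer: B C E

Derivation:
Roots: B
Mark B: refs=null null E, marked=B
Mark E: refs=C, marked=B E
Mark C: refs=null null, marked=B C E
Unmarked (collected): A D F G H I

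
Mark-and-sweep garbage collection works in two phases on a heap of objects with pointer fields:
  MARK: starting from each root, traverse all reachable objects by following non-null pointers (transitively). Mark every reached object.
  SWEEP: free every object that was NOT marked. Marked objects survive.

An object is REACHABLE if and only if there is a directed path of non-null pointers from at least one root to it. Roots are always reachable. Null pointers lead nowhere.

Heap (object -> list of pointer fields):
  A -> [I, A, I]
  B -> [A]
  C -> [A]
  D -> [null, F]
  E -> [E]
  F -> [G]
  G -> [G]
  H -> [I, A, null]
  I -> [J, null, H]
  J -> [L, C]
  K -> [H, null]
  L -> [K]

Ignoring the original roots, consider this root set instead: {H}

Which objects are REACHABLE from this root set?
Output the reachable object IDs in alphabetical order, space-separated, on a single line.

Roots: H
Mark H: refs=I A null, marked=H
Mark I: refs=J null H, marked=H I
Mark A: refs=I A I, marked=A H I
Mark J: refs=L C, marked=A H I J
Mark L: refs=K, marked=A H I J L
Mark C: refs=A, marked=A C H I J L
Mark K: refs=H null, marked=A C H I J K L
Unmarked (collected): B D E F G

Answer: A C H I J K L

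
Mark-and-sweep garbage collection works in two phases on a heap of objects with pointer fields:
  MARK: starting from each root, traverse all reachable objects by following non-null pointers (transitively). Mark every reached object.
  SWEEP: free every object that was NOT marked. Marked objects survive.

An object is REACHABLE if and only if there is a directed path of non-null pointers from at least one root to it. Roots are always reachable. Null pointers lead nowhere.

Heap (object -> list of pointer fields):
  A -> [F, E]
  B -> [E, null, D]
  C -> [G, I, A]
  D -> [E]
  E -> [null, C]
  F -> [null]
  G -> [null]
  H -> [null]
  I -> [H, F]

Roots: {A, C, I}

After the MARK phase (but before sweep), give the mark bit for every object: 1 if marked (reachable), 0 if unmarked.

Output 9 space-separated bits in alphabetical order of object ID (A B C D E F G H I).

Answer: 1 0 1 0 1 1 1 1 1

Derivation:
Roots: A C I
Mark A: refs=F E, marked=A
Mark C: refs=G I A, marked=A C
Mark I: refs=H F, marked=A C I
Mark F: refs=null, marked=A C F I
Mark E: refs=null C, marked=A C E F I
Mark G: refs=null, marked=A C E F G I
Mark H: refs=null, marked=A C E F G H I
Unmarked (collected): B D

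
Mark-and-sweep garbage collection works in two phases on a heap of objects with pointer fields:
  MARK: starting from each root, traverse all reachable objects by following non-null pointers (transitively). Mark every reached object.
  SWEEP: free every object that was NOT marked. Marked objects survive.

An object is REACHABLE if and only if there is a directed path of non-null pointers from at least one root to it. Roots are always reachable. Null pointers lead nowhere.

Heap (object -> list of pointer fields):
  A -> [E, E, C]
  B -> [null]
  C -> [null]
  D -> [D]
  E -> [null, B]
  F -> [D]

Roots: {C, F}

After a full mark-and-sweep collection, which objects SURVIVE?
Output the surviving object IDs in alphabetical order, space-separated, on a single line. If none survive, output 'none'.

Roots: C F
Mark C: refs=null, marked=C
Mark F: refs=D, marked=C F
Mark D: refs=D, marked=C D F
Unmarked (collected): A B E

Answer: C D F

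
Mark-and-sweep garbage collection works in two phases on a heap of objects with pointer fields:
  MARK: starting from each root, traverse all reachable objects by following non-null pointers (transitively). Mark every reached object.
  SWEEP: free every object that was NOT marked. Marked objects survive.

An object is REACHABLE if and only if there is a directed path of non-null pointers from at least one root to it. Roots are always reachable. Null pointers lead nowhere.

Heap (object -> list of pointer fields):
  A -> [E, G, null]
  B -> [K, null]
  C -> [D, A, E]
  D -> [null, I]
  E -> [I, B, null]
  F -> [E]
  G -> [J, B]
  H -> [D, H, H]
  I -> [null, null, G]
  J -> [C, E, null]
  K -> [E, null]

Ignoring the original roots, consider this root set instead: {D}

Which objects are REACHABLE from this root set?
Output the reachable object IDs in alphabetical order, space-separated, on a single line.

Answer: A B C D E G I J K

Derivation:
Roots: D
Mark D: refs=null I, marked=D
Mark I: refs=null null G, marked=D I
Mark G: refs=J B, marked=D G I
Mark J: refs=C E null, marked=D G I J
Mark B: refs=K null, marked=B D G I J
Mark C: refs=D A E, marked=B C D G I J
Mark E: refs=I B null, marked=B C D E G I J
Mark K: refs=E null, marked=B C D E G I J K
Mark A: refs=E G null, marked=A B C D E G I J K
Unmarked (collected): F H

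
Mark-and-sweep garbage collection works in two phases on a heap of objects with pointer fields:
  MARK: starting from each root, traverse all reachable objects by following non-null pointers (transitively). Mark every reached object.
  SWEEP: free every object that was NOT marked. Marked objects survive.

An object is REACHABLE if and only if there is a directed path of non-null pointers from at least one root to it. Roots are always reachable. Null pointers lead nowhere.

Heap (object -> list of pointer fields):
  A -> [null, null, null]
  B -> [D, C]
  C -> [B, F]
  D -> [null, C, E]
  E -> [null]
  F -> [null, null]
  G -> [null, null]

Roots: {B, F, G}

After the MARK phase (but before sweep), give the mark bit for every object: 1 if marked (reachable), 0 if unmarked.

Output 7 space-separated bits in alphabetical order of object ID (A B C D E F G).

Answer: 0 1 1 1 1 1 1

Derivation:
Roots: B F G
Mark B: refs=D C, marked=B
Mark F: refs=null null, marked=B F
Mark G: refs=null null, marked=B F G
Mark D: refs=null C E, marked=B D F G
Mark C: refs=B F, marked=B C D F G
Mark E: refs=null, marked=B C D E F G
Unmarked (collected): A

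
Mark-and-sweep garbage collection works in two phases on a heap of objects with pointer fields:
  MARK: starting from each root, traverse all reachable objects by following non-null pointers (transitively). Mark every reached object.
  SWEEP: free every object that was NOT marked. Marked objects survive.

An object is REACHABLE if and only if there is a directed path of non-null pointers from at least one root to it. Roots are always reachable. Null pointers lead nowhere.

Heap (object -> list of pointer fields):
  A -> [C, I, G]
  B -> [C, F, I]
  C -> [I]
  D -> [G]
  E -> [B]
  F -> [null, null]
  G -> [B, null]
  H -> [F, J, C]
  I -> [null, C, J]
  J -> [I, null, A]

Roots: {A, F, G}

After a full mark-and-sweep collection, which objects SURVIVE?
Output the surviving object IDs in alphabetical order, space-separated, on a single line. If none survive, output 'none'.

Roots: A F G
Mark A: refs=C I G, marked=A
Mark F: refs=null null, marked=A F
Mark G: refs=B null, marked=A F G
Mark C: refs=I, marked=A C F G
Mark I: refs=null C J, marked=A C F G I
Mark B: refs=C F I, marked=A B C F G I
Mark J: refs=I null A, marked=A B C F G I J
Unmarked (collected): D E H

Answer: A B C F G I J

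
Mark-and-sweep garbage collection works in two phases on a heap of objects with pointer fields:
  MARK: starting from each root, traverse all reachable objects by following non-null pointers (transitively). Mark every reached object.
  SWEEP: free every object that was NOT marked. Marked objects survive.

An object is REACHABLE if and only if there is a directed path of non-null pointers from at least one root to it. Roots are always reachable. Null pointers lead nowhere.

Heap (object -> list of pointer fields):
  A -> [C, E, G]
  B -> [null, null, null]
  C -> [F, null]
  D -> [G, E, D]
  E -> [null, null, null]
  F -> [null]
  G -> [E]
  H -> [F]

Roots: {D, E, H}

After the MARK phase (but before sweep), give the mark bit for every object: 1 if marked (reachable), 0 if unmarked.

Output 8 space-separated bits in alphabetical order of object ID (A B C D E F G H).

Answer: 0 0 0 1 1 1 1 1

Derivation:
Roots: D E H
Mark D: refs=G E D, marked=D
Mark E: refs=null null null, marked=D E
Mark H: refs=F, marked=D E H
Mark G: refs=E, marked=D E G H
Mark F: refs=null, marked=D E F G H
Unmarked (collected): A B C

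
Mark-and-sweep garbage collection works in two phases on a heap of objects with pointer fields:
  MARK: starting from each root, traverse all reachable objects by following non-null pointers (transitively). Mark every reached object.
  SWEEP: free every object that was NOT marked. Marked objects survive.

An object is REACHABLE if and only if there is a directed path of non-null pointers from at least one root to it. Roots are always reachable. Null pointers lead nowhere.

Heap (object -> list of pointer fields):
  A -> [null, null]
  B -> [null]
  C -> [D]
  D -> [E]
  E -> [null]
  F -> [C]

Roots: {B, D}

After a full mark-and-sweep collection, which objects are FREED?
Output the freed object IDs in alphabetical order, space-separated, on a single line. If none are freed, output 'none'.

Roots: B D
Mark B: refs=null, marked=B
Mark D: refs=E, marked=B D
Mark E: refs=null, marked=B D E
Unmarked (collected): A C F

Answer: A C F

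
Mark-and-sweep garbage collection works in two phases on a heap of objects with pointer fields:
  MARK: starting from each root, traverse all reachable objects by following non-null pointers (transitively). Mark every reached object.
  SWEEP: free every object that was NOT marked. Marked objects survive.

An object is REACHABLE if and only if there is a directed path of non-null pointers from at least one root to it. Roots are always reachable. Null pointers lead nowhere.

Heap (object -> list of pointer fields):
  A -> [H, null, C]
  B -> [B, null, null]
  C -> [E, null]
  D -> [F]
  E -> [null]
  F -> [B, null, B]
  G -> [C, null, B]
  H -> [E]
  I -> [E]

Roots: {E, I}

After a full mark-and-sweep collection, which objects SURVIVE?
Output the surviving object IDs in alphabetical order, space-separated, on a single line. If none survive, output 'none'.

Roots: E I
Mark E: refs=null, marked=E
Mark I: refs=E, marked=E I
Unmarked (collected): A B C D F G H

Answer: E I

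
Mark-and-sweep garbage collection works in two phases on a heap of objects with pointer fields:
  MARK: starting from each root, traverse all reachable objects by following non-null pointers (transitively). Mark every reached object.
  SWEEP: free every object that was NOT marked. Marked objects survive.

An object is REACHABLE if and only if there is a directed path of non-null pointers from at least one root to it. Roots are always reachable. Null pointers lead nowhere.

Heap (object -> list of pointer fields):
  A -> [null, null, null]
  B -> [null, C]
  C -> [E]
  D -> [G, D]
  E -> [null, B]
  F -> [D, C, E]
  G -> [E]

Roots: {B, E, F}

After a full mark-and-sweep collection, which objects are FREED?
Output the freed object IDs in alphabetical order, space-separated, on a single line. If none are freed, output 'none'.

Roots: B E F
Mark B: refs=null C, marked=B
Mark E: refs=null B, marked=B E
Mark F: refs=D C E, marked=B E F
Mark C: refs=E, marked=B C E F
Mark D: refs=G D, marked=B C D E F
Mark G: refs=E, marked=B C D E F G
Unmarked (collected): A

Answer: A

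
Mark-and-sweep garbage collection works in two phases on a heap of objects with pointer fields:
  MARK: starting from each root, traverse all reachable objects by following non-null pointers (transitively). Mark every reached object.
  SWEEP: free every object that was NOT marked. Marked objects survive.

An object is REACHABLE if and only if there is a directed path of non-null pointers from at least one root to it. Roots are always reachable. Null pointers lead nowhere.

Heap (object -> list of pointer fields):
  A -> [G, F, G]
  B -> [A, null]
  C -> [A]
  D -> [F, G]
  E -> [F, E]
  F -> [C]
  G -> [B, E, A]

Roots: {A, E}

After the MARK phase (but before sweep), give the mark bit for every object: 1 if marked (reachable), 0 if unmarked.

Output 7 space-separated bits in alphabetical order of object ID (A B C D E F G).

Roots: A E
Mark A: refs=G F G, marked=A
Mark E: refs=F E, marked=A E
Mark G: refs=B E A, marked=A E G
Mark F: refs=C, marked=A E F G
Mark B: refs=A null, marked=A B E F G
Mark C: refs=A, marked=A B C E F G
Unmarked (collected): D

Answer: 1 1 1 0 1 1 1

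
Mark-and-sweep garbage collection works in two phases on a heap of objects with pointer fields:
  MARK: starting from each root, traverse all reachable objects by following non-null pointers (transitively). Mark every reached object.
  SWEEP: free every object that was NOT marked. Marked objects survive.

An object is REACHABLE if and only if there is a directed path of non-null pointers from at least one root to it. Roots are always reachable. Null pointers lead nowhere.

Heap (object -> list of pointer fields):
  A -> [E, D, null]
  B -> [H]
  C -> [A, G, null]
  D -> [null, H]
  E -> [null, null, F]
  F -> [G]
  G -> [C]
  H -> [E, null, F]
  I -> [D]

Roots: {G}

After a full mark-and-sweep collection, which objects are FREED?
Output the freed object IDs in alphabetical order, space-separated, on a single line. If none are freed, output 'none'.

Answer: B I

Derivation:
Roots: G
Mark G: refs=C, marked=G
Mark C: refs=A G null, marked=C G
Mark A: refs=E D null, marked=A C G
Mark E: refs=null null F, marked=A C E G
Mark D: refs=null H, marked=A C D E G
Mark F: refs=G, marked=A C D E F G
Mark H: refs=E null F, marked=A C D E F G H
Unmarked (collected): B I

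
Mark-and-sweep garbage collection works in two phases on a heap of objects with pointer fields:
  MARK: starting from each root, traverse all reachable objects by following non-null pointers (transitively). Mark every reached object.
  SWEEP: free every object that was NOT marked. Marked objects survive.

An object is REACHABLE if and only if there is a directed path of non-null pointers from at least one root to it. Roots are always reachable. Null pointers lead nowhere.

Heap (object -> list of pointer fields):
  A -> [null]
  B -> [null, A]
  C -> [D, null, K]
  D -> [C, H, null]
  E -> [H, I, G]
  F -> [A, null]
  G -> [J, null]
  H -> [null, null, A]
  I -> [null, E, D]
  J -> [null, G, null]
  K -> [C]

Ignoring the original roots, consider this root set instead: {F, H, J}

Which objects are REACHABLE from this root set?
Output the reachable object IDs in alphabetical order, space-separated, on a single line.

Roots: F H J
Mark F: refs=A null, marked=F
Mark H: refs=null null A, marked=F H
Mark J: refs=null G null, marked=F H J
Mark A: refs=null, marked=A F H J
Mark G: refs=J null, marked=A F G H J
Unmarked (collected): B C D E I K

Answer: A F G H J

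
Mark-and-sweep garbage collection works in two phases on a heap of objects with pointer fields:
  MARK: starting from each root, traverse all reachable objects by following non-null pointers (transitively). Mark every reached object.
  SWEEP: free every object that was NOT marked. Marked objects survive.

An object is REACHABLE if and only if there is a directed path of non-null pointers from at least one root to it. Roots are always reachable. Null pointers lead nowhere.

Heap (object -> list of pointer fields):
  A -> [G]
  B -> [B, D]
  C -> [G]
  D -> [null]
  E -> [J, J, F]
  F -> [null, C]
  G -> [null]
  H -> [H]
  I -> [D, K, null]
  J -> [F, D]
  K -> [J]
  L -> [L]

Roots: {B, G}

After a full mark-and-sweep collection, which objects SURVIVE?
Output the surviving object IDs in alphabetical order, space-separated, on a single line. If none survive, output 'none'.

Answer: B D G

Derivation:
Roots: B G
Mark B: refs=B D, marked=B
Mark G: refs=null, marked=B G
Mark D: refs=null, marked=B D G
Unmarked (collected): A C E F H I J K L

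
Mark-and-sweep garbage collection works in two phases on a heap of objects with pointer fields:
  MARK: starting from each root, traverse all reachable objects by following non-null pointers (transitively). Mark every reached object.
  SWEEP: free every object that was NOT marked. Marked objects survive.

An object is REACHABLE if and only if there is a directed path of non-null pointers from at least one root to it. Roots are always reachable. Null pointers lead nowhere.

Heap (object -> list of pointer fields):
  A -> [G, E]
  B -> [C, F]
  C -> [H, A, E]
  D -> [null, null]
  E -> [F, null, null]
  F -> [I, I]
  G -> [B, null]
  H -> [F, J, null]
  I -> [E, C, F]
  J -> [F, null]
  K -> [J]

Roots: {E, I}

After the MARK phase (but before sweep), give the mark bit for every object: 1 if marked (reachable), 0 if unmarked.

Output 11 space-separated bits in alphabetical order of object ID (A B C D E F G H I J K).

Roots: E I
Mark E: refs=F null null, marked=E
Mark I: refs=E C F, marked=E I
Mark F: refs=I I, marked=E F I
Mark C: refs=H A E, marked=C E F I
Mark H: refs=F J null, marked=C E F H I
Mark A: refs=G E, marked=A C E F H I
Mark J: refs=F null, marked=A C E F H I J
Mark G: refs=B null, marked=A C E F G H I J
Mark B: refs=C F, marked=A B C E F G H I J
Unmarked (collected): D K

Answer: 1 1 1 0 1 1 1 1 1 1 0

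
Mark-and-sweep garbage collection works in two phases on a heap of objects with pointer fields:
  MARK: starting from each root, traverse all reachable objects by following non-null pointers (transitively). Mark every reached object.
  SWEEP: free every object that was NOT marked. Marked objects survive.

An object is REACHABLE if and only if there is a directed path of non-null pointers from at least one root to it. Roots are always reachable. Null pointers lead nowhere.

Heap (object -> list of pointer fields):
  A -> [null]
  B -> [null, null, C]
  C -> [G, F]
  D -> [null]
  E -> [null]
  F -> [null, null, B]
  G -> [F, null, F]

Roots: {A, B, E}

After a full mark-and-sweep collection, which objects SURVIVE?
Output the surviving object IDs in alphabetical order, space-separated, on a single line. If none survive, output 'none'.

Roots: A B E
Mark A: refs=null, marked=A
Mark B: refs=null null C, marked=A B
Mark E: refs=null, marked=A B E
Mark C: refs=G F, marked=A B C E
Mark G: refs=F null F, marked=A B C E G
Mark F: refs=null null B, marked=A B C E F G
Unmarked (collected): D

Answer: A B C E F G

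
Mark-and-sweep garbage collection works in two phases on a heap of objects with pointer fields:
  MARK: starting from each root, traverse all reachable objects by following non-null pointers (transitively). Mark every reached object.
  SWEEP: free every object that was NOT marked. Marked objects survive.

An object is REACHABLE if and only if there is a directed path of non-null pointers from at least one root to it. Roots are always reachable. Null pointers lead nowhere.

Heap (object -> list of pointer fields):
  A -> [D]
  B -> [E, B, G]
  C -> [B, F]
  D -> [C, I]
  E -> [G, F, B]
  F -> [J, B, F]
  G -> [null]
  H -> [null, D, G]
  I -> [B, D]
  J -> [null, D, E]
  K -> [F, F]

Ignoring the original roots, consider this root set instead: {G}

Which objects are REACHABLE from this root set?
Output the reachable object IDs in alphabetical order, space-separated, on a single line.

Answer: G

Derivation:
Roots: G
Mark G: refs=null, marked=G
Unmarked (collected): A B C D E F H I J K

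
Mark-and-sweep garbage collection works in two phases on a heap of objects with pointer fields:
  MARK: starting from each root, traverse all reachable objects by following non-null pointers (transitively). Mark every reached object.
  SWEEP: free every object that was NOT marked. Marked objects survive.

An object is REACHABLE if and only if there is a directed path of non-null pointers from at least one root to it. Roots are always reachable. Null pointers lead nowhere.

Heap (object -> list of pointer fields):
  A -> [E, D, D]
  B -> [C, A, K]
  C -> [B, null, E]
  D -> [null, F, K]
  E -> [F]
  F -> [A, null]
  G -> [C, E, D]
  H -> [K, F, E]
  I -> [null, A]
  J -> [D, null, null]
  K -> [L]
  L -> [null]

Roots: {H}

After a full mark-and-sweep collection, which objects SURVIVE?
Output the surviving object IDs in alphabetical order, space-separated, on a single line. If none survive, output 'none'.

Answer: A D E F H K L

Derivation:
Roots: H
Mark H: refs=K F E, marked=H
Mark K: refs=L, marked=H K
Mark F: refs=A null, marked=F H K
Mark E: refs=F, marked=E F H K
Mark L: refs=null, marked=E F H K L
Mark A: refs=E D D, marked=A E F H K L
Mark D: refs=null F K, marked=A D E F H K L
Unmarked (collected): B C G I J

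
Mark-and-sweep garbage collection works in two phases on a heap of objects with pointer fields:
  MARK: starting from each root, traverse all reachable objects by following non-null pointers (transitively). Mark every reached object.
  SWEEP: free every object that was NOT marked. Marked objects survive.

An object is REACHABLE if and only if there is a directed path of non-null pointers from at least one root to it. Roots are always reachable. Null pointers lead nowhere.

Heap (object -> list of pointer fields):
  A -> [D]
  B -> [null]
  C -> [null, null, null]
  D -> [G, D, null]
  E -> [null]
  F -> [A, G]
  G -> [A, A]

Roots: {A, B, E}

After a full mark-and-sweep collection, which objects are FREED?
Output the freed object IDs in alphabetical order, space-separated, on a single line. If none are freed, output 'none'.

Answer: C F

Derivation:
Roots: A B E
Mark A: refs=D, marked=A
Mark B: refs=null, marked=A B
Mark E: refs=null, marked=A B E
Mark D: refs=G D null, marked=A B D E
Mark G: refs=A A, marked=A B D E G
Unmarked (collected): C F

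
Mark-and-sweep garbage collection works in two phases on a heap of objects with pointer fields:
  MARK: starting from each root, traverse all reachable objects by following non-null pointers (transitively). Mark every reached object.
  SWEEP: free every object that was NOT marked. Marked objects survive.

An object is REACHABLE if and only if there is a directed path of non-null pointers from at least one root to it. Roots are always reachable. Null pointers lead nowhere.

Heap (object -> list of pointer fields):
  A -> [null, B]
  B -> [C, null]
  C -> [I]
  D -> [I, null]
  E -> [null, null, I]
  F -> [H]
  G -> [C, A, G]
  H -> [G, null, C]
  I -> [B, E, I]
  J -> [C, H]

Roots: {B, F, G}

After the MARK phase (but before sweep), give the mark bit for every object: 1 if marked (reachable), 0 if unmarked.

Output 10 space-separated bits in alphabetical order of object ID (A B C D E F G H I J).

Roots: B F G
Mark B: refs=C null, marked=B
Mark F: refs=H, marked=B F
Mark G: refs=C A G, marked=B F G
Mark C: refs=I, marked=B C F G
Mark H: refs=G null C, marked=B C F G H
Mark A: refs=null B, marked=A B C F G H
Mark I: refs=B E I, marked=A B C F G H I
Mark E: refs=null null I, marked=A B C E F G H I
Unmarked (collected): D J

Answer: 1 1 1 0 1 1 1 1 1 0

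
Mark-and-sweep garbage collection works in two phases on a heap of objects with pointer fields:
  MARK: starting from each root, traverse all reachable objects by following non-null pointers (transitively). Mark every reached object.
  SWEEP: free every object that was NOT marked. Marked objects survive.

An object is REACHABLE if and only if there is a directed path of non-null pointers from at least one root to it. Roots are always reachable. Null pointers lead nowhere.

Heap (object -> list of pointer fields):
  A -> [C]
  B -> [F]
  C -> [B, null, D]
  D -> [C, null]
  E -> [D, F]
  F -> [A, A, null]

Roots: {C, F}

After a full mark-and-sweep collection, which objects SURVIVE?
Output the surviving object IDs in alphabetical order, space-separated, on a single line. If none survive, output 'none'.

Answer: A B C D F

Derivation:
Roots: C F
Mark C: refs=B null D, marked=C
Mark F: refs=A A null, marked=C F
Mark B: refs=F, marked=B C F
Mark D: refs=C null, marked=B C D F
Mark A: refs=C, marked=A B C D F
Unmarked (collected): E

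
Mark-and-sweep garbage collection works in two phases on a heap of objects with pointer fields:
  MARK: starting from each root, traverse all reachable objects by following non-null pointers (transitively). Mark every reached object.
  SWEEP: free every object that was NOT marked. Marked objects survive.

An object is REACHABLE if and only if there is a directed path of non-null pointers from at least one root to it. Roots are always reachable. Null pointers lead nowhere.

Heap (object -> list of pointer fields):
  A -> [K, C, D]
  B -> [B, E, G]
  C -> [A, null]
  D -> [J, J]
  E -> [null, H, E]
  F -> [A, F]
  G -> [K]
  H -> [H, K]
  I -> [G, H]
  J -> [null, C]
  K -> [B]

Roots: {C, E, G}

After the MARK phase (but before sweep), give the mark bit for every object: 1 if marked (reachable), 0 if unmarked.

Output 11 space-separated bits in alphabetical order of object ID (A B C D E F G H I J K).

Answer: 1 1 1 1 1 0 1 1 0 1 1

Derivation:
Roots: C E G
Mark C: refs=A null, marked=C
Mark E: refs=null H E, marked=C E
Mark G: refs=K, marked=C E G
Mark A: refs=K C D, marked=A C E G
Mark H: refs=H K, marked=A C E G H
Mark K: refs=B, marked=A C E G H K
Mark D: refs=J J, marked=A C D E G H K
Mark B: refs=B E G, marked=A B C D E G H K
Mark J: refs=null C, marked=A B C D E G H J K
Unmarked (collected): F I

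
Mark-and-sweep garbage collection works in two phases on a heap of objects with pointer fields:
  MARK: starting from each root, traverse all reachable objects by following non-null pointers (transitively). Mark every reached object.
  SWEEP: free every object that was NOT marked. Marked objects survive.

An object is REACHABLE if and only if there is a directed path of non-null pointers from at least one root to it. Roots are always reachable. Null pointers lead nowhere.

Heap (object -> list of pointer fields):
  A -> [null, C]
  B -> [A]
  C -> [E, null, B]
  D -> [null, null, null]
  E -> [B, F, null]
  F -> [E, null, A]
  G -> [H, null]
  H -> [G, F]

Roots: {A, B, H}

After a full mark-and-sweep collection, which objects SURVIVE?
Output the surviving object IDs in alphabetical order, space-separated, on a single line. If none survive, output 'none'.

Answer: A B C E F G H

Derivation:
Roots: A B H
Mark A: refs=null C, marked=A
Mark B: refs=A, marked=A B
Mark H: refs=G F, marked=A B H
Mark C: refs=E null B, marked=A B C H
Mark G: refs=H null, marked=A B C G H
Mark F: refs=E null A, marked=A B C F G H
Mark E: refs=B F null, marked=A B C E F G H
Unmarked (collected): D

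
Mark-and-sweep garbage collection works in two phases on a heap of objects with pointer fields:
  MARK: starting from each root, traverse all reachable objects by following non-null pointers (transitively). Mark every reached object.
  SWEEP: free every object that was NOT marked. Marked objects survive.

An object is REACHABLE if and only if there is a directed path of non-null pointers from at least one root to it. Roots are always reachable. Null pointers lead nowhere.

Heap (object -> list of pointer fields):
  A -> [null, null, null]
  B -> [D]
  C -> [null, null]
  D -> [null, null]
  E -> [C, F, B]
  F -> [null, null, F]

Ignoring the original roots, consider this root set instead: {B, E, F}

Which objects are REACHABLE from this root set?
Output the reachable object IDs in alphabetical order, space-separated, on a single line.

Answer: B C D E F

Derivation:
Roots: B E F
Mark B: refs=D, marked=B
Mark E: refs=C F B, marked=B E
Mark F: refs=null null F, marked=B E F
Mark D: refs=null null, marked=B D E F
Mark C: refs=null null, marked=B C D E F
Unmarked (collected): A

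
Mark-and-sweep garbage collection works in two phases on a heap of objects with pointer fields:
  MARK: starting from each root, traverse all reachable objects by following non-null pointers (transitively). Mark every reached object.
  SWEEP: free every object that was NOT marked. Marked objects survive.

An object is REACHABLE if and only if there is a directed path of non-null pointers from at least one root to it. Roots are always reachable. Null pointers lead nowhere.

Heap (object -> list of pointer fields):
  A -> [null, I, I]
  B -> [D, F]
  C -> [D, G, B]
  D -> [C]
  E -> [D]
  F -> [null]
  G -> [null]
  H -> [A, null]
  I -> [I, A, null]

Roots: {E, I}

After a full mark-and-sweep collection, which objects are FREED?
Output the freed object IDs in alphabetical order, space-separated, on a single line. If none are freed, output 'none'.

Answer: H

Derivation:
Roots: E I
Mark E: refs=D, marked=E
Mark I: refs=I A null, marked=E I
Mark D: refs=C, marked=D E I
Mark A: refs=null I I, marked=A D E I
Mark C: refs=D G B, marked=A C D E I
Mark G: refs=null, marked=A C D E G I
Mark B: refs=D F, marked=A B C D E G I
Mark F: refs=null, marked=A B C D E F G I
Unmarked (collected): H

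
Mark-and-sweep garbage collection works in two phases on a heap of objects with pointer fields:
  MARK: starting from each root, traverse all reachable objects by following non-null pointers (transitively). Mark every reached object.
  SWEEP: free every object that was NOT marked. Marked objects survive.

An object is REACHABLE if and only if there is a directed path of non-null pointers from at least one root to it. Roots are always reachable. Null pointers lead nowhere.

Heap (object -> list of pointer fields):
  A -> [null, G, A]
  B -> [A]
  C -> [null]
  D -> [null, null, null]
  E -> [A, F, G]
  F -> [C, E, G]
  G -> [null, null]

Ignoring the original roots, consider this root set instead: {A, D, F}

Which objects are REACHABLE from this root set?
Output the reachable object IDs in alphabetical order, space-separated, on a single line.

Roots: A D F
Mark A: refs=null G A, marked=A
Mark D: refs=null null null, marked=A D
Mark F: refs=C E G, marked=A D F
Mark G: refs=null null, marked=A D F G
Mark C: refs=null, marked=A C D F G
Mark E: refs=A F G, marked=A C D E F G
Unmarked (collected): B

Answer: A C D E F G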